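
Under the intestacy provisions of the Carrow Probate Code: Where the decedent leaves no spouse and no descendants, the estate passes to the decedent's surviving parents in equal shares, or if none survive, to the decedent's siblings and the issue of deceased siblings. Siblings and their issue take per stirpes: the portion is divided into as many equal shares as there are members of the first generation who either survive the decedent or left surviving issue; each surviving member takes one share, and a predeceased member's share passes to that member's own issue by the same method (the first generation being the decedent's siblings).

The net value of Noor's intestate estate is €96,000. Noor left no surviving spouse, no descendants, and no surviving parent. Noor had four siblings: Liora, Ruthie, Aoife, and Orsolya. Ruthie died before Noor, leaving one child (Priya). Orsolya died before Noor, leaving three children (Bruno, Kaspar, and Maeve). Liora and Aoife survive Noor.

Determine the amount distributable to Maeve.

The entire €96,000 passes to the siblings and their issue.
That amount (€96,000) is divided into 4 shares of €24,000: Liora and Aoife each take €24,000; Ruthie's €24,000 share passes to Ruthie's issue; Orsolya's €24,000 share passes to Orsolya's issue.
Ruthie's share (€24,000) passes entirely to Priya.
Orsolya's share (€24,000) is divided into 3 shares of €8,000: Bruno, Kaspar, and Maeve each take €8,000.

Maeve receives €8,000.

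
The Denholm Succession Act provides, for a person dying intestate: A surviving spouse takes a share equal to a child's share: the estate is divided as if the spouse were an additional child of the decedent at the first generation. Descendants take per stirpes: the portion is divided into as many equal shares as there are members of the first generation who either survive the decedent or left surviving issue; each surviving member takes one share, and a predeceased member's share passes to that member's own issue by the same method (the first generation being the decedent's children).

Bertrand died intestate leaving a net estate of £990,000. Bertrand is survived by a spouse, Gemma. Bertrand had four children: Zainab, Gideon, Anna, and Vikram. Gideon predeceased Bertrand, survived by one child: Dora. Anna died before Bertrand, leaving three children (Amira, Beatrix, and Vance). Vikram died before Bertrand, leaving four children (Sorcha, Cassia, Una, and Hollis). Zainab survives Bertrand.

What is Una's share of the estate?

Una receives £49,500.

The spouse counts as an additional share at the children's level, so there are 5 primary shares of £198,000. Gemma takes one such share (£198,000).
The children's combined portion (£792,000) is divided into 4 shares of £198,000: Zainab takes £198,000; Gideon's £198,000 share passes to Gideon's issue; Anna's £198,000 share passes to Anna's issue; Vikram's £198,000 share passes to Vikram's issue.
Gideon's share (£198,000) passes entirely to Dora.
Anna's share (£198,000) is divided into 3 shares of £66,000: Amira, Beatrix, and Vance each take £66,000.
Vikram's share (£198,000) is divided into 4 shares of £49,500: Sorcha, Cassia, Una, and Hollis each take £49,500.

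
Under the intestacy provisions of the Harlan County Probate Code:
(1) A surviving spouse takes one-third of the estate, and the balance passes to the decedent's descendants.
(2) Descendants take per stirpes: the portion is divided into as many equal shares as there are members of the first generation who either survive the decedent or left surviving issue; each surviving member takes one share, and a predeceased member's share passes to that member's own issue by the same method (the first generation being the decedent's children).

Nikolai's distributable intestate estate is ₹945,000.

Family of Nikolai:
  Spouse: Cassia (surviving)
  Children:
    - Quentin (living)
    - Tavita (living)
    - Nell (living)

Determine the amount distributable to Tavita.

Tavita receives ₹210,000.

Cassia takes one-third of ₹945,000 = ₹315,000. The remaining ₹630,000 passes to the descendants.
The descendants' portion (₹630,000) is divided into 3 shares of ₹210,000: Quentin, Tavita, and Nell each take ₹210,000.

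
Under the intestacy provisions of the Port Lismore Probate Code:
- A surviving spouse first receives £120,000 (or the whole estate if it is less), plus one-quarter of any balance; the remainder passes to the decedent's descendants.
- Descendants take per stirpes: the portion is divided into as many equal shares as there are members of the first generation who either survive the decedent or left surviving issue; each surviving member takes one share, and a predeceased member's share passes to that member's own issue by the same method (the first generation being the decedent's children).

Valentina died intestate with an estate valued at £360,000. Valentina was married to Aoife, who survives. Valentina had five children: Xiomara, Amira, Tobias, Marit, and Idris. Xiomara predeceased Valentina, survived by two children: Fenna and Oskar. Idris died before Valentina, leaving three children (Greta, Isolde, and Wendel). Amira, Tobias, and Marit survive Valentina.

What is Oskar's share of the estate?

Oskar receives £18,000.

Aoife first takes £120,000, leaving a balance of £240,000. Aoife then takes one-quarter of the balance (£60,000), for a total of £180,000. The remaining £180,000 passes to the descendants.
The descendants' portion (£180,000) is divided into 5 shares of £36,000: Amira, Tobias, and Marit each take £36,000; Xiomara's £36,000 share passes to Xiomara's issue; Idris's £36,000 share passes to Idris's issue.
Xiomara's share (£36,000) is divided into 2 shares of £18,000: Fenna and Oskar each take £18,000.
Idris's share (£36,000) is divided into 3 shares of £12,000: Greta, Isolde, and Wendel each take £12,000.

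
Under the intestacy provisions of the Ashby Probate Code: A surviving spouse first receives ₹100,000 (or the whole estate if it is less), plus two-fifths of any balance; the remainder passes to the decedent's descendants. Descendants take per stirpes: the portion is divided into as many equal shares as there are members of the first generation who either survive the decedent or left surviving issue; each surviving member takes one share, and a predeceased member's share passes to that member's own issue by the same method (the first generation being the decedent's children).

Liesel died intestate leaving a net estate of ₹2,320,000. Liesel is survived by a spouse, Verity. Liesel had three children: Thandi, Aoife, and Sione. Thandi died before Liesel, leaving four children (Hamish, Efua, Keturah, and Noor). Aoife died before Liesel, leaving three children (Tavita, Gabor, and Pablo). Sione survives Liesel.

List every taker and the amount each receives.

Verity first takes ₹100,000, leaving a balance of ₹2,220,000. Verity then takes two-fifths of the balance (₹888,000), for a total of ₹988,000. The remaining ₹1,332,000 passes to the descendants.
The descendants' portion (₹1,332,000) is divided into 3 shares of ₹444,000: Sione takes ₹444,000; Thandi's ₹444,000 share passes to Thandi's issue; Aoife's ₹444,000 share passes to Aoife's issue.
Thandi's share (₹444,000) is divided into 4 shares of ₹111,000: Hamish, Efua, Keturah, and Noor each take ₹111,000.
Aoife's share (₹444,000) is divided into 3 shares of ₹148,000: Tavita, Gabor, and Pablo each take ₹148,000.

Verity: ₹988,000; Hamish: ₹111,000; Efua: ₹111,000; Keturah: ₹111,000; Noor: ₹111,000; Tavita: ₹148,000; Gabor: ₹148,000; Pablo: ₹148,000; Sione: ₹444,000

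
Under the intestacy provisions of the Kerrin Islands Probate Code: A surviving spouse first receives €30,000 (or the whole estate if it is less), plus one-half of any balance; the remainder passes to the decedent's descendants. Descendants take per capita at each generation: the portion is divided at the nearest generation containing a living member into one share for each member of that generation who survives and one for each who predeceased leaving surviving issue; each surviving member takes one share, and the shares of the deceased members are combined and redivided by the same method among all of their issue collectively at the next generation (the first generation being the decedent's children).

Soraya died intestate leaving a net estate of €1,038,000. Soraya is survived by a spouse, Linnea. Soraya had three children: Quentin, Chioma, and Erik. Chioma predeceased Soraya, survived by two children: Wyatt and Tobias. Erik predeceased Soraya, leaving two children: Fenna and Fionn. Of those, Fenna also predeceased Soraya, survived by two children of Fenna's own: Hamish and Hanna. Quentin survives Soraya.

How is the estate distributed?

Linnea first takes €30,000, leaving a balance of €1,008,000. Linnea then takes one-half of the balance (€504,000), for a total of €534,000. The remaining €504,000 passes to the descendants.
The descendants' portion (€504,000) is divided at the children's generation into 3 shares of €168,000. Quentin takes €168,000. The 2 shares of the deceased (Chioma and Erik) are combined into a pool of €336,000.
That pool (€336,000) is divided at the grandchildren's generation into 4 shares of €84,000. Wyatt, Tobias, and Fionn each take €84,000. The remaining share for the deceased Fenna (€84,000) is carried to the next generation.
That pool (€84,000) is divided at the great-grandchildren's generation equally among Hamish and Hanna: €42,000 each.

Linnea: €534,000; Quentin: €168,000; Wyatt: €84,000; Tobias: €84,000; Hamish: €42,000; Hanna: €42,000; Fionn: €84,000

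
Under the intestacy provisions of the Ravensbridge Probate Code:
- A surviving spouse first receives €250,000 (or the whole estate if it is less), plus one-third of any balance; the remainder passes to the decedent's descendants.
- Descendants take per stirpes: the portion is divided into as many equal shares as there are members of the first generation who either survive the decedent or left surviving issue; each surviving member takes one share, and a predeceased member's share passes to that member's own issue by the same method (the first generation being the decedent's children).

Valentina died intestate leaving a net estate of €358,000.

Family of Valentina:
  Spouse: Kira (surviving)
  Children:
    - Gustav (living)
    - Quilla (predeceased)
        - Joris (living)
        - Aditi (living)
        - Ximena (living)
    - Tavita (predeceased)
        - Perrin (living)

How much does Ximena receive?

Kira first takes €250,000, leaving a balance of €108,000. Kira then takes one-third of the balance (€36,000), for a total of €286,000. The remaining €72,000 passes to the descendants.
The descendants' portion (€72,000) is divided into 3 shares of €24,000: Gustav takes €24,000; Quilla's €24,000 share passes to Quilla's issue; Tavita's €24,000 share passes to Tavita's issue.
Quilla's share (€24,000) is divided into 3 shares of €8,000: Joris, Aditi, and Ximena each take €8,000.
Tavita's share (€24,000) passes entirely to Perrin.

Ximena receives €8,000.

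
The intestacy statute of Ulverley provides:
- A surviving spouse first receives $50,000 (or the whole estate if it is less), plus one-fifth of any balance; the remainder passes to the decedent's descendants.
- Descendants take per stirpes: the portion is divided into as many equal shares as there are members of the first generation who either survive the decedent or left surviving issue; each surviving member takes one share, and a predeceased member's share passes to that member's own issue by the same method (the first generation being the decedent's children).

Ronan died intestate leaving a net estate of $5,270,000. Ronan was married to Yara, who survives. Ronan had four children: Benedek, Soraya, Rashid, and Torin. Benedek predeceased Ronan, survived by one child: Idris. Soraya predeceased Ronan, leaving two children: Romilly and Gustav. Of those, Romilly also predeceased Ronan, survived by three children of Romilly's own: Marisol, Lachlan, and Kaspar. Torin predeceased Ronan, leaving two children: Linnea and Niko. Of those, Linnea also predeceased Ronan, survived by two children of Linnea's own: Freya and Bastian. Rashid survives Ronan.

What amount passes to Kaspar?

Kaspar receives $174,000.

Yara first takes $50,000, leaving a balance of $5,220,000. Yara then takes one-fifth of the balance ($1,044,000), for a total of $1,094,000. The remaining $4,176,000 passes to the descendants.
The descendants' portion ($4,176,000) is divided into 4 shares of $1,044,000: Rashid takes $1,044,000; Benedek's $1,044,000 share passes to Benedek's issue; Soraya's $1,044,000 share passes to Soraya's issue; Torin's $1,044,000 share passes to Torin's issue.
Benedek's share ($1,044,000) passes entirely to Idris.
Soraya's share ($1,044,000) is divided into 2 shares of $522,000: Gustav takes $522,000; Romilly's $522,000 share passes to Romilly's issue.
Romilly's share ($522,000) is divided into 3 shares of $174,000: Marisol, Lachlan, and Kaspar each take $174,000.
Torin's share ($1,044,000) is divided into 2 shares of $522,000: Niko takes $522,000; Linnea's $522,000 share passes to Linnea's issue.
Linnea's share ($522,000) is divided into 2 shares of $261,000: Freya and Bastian each take $261,000.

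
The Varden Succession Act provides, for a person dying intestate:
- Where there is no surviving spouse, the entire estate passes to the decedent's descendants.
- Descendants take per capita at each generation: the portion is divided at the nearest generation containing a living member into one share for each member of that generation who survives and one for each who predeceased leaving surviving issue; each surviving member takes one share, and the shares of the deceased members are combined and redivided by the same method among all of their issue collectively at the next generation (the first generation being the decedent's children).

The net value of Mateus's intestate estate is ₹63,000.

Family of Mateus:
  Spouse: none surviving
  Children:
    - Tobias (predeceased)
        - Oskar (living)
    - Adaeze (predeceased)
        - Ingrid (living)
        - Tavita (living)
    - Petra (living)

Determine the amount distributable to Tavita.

The entire ₹63,000 passes to the descendants.
That amount (₹63,000) is divided at the children's generation into 3 shares of ₹21,000. Petra takes ₹21,000. The 2 shares of the deceased (Tobias and Adaeze) are combined into a pool of ₹42,000.
That pool (₹42,000) is divided at the grandchildren's generation equally among Oskar, Ingrid, and Tavita: ₹14,000 each.

Tavita receives ₹14,000.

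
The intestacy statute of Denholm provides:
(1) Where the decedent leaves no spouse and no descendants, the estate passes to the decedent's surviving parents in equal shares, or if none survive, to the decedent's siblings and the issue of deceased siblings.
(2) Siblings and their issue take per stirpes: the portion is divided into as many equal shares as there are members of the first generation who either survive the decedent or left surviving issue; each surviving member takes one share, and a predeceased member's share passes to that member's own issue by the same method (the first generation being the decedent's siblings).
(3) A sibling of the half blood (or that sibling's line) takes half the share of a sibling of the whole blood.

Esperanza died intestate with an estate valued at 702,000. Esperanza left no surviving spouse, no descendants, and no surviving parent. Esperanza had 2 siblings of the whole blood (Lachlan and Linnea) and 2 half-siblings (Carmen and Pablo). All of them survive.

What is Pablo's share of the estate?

The entire 702,000 passes to the siblings and their issue.
Counting each half-blood sibling's line as half a unit, there are 3 units in 702,000, so one unit is 234,000. Whole-blood lines (Lachlan and Linnea) take 234,000 each; half-blood lines (Carmen and Pablo) take 117,000 each.

Pablo receives 117,000.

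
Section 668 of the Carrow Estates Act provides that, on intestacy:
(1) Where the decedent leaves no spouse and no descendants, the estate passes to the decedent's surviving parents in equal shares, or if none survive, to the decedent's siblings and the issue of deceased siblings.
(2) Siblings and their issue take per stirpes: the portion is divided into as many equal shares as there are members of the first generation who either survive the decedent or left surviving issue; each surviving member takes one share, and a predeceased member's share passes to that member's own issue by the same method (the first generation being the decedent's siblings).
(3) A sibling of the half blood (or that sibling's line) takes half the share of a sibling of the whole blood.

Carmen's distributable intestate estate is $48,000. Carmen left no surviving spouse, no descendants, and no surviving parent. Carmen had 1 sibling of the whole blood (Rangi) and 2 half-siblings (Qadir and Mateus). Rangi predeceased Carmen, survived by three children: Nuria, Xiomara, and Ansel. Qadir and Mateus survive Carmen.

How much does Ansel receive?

Ansel receives $8,000.

The entire $48,000 passes to the siblings and their issue.
Counting each half-blood sibling's line as half a unit, there are 2 units in $48,000, so one unit is $24,000. Whole-blood lines (Rangi) take $24,000 each; half-blood lines (Qadir and Mateus) take $12,000 each.
Rangi's share ($24,000) is divided into 3 shares of $8,000: Nuria, Xiomara, and Ansel each take $8,000.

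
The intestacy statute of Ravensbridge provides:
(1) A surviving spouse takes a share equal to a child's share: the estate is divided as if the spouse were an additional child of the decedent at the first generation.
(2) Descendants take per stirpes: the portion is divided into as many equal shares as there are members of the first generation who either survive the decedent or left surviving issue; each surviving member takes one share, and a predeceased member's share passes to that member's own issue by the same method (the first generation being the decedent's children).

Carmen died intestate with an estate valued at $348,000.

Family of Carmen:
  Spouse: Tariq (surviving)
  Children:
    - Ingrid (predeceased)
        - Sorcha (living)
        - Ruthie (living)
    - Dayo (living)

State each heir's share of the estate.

The spouse counts as an additional share at the children's level, so there are 3 primary shares of $116,000. Tariq takes one such share ($116,000).
The children's combined portion ($232,000) is divided into 2 shares of $116,000: Dayo takes $116,000; Ingrid's $116,000 share passes to Ingrid's issue.
Ingrid's share ($116,000) is divided into 2 shares of $58,000: Sorcha and Ruthie each take $58,000.

Tariq: $116,000; Sorcha: $58,000; Ruthie: $58,000; Dayo: $116,000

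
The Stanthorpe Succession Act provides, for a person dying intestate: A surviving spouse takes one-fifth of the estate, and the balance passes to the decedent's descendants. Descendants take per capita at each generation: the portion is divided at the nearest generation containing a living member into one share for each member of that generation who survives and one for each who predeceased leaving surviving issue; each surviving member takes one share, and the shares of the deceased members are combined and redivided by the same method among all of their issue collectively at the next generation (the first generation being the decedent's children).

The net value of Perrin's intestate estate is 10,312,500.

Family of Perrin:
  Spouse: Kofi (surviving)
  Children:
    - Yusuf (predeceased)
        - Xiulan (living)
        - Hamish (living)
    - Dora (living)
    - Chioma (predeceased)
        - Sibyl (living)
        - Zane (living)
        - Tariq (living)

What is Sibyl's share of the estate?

Sibyl receives 1,100,000.

Kofi takes one-fifth of 10,312,500 = 2,062,500. The remaining 8,250,000 passes to the descendants.
The descendants' portion (8,250,000) is divided at the children's generation into 3 shares of 2,750,000. Dora takes 2,750,000. The 2 shares of the deceased (Yusuf and Chioma) are combined into a pool of 5,500,000.
That pool (5,500,000) is divided at the grandchildren's generation equally among Xiulan, Hamish, Sibyl, Zane, and Tariq: 1,100,000 each.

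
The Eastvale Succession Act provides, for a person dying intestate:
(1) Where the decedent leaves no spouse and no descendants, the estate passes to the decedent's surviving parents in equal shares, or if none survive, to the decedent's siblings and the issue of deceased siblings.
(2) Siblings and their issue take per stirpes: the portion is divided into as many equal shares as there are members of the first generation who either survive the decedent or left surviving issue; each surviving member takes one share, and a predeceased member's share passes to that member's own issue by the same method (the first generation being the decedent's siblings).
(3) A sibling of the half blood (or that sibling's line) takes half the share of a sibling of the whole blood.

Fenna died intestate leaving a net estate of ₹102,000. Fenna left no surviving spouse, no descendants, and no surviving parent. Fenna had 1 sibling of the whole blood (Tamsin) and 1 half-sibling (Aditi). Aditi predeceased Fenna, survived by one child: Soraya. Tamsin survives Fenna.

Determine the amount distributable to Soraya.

Soraya receives ₹34,000.

The entire ₹102,000 passes to the siblings and their issue.
Counting each half-blood sibling's line as half a unit, there are 3/2 units in ₹102,000, so one unit is ₹68,000. Whole-blood lines (Tamsin) take ₹68,000 each; half-blood lines (Aditi) take ₹34,000 each.
Aditi's share (₹34,000) passes entirely to Soraya.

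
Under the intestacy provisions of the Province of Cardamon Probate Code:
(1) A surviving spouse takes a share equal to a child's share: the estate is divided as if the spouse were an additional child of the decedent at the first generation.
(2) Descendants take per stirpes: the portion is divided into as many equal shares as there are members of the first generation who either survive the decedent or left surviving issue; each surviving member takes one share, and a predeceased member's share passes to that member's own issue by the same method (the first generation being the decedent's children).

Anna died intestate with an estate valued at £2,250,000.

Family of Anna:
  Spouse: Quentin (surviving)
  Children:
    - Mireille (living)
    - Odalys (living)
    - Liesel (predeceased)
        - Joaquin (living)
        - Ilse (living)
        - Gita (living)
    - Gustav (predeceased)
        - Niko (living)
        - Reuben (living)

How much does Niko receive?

The spouse counts as an additional share at the children's level, so there are 5 primary shares of £450,000. Quentin takes one such share (£450,000).
The children's combined portion (£1,800,000) is divided into 4 shares of £450,000: Mireille and Odalys each take £450,000; Liesel's £450,000 share passes to Liesel's issue; Gustav's £450,000 share passes to Gustav's issue.
Liesel's share (£450,000) is divided into 3 shares of £150,000: Joaquin, Ilse, and Gita each take £150,000.
Gustav's share (£450,000) is divided into 2 shares of £225,000: Niko and Reuben each take £225,000.

Niko receives £225,000.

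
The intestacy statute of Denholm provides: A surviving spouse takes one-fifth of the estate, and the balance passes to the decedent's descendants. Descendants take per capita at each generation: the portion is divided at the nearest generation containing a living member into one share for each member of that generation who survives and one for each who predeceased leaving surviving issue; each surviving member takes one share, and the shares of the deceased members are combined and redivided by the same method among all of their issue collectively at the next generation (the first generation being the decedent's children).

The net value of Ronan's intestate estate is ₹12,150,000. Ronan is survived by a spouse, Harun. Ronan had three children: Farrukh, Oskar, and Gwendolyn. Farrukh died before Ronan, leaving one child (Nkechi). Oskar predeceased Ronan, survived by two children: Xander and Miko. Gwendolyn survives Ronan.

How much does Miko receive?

Harun takes one-fifth of ₹12,150,000 = ₹2,430,000. The remaining ₹9,720,000 passes to the descendants.
The descendants' portion (₹9,720,000) is divided at the children's generation into 3 shares of ₹3,240,000. Gwendolyn takes ₹3,240,000. The 2 shares of the deceased (Farrukh and Oskar) are combined into a pool of ₹6,480,000.
That pool (₹6,480,000) is divided at the grandchildren's generation equally among Nkechi, Xander, and Miko: ₹2,160,000 each.

Miko receives ₹2,160,000.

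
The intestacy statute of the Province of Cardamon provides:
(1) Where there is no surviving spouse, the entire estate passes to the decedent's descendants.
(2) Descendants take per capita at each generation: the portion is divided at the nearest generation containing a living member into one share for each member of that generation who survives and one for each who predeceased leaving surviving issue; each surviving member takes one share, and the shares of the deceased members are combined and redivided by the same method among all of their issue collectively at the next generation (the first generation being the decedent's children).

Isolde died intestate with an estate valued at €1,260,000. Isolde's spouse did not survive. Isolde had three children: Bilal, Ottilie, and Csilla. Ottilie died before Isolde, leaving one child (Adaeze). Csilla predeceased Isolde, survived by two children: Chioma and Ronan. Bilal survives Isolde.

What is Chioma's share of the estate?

The entire €1,260,000 passes to the descendants.
That amount (€1,260,000) is divided at the children's generation into 3 shares of €420,000. Bilal takes €420,000. The 2 shares of the deceased (Ottilie and Csilla) are combined into a pool of €840,000.
That pool (€840,000) is divided at the grandchildren's generation equally among Adaeze, Chioma, and Ronan: €280,000 each.

Chioma receives €280,000.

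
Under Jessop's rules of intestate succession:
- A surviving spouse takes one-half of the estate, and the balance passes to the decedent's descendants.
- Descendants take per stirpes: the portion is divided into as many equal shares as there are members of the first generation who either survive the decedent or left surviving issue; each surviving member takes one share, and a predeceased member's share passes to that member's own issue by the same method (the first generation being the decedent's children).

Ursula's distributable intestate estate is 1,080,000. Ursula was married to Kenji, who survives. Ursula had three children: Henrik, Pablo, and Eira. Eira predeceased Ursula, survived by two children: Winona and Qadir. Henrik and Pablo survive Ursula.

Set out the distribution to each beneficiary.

Kenji takes one-half of 1,080,000 = 540,000. The remaining 540,000 passes to the descendants.
The descendants' portion (540,000) is divided into 3 shares of 180,000: Henrik and Pablo each take 180,000; Eira's 180,000 share passes to Eira's issue.
Eira's share (180,000) is divided into 2 shares of 90,000: Winona and Qadir each take 90,000.

Kenji: 540,000; Henrik: 180,000; Pablo: 180,000; Winona: 90,000; Qadir: 90,000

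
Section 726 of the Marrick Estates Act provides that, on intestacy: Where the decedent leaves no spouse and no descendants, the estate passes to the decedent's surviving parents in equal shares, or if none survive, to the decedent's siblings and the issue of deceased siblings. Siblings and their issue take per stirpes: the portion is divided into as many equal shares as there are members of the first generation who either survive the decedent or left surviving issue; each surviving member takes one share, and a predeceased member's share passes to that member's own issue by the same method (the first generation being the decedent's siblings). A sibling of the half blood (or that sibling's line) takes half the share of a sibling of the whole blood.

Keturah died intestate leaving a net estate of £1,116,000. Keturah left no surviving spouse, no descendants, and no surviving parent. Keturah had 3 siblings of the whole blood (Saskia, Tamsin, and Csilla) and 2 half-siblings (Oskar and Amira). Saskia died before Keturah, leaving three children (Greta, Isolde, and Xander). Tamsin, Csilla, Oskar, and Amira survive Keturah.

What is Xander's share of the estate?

Xander receives £93,000.

The entire £1,116,000 passes to the siblings and their issue.
Counting each half-blood sibling's line as half a unit, there are 4 units in £1,116,000, so one unit is £279,000. Whole-blood lines (Saskia, Tamsin, and Csilla) take £279,000 each; half-blood lines (Oskar and Amira) take £139,500 each.
Saskia's share (£279,000) is divided into 3 shares of £93,000: Greta, Isolde, and Xander each take £93,000.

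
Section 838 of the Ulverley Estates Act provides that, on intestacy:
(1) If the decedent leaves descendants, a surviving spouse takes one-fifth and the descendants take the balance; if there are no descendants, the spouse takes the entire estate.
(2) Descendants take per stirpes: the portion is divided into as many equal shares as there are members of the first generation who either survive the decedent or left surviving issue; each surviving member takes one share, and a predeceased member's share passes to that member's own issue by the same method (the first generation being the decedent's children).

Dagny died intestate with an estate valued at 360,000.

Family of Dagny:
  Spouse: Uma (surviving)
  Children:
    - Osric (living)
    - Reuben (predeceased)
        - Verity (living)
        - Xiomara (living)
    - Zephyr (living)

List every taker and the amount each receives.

Uma takes one-fifth of 360,000 = 72,000. The remaining 288,000 passes to the descendants.
The descendants' portion (288,000) is divided into 3 shares of 96,000: Osric and Zephyr each take 96,000; Reuben's 96,000 share passes to Reuben's issue.
Reuben's share (96,000) is divided into 2 shares of 48,000: Verity and Xiomara each take 48,000.

Uma: 72,000; Osric: 96,000; Verity: 48,000; Xiomara: 48,000; Zephyr: 96,000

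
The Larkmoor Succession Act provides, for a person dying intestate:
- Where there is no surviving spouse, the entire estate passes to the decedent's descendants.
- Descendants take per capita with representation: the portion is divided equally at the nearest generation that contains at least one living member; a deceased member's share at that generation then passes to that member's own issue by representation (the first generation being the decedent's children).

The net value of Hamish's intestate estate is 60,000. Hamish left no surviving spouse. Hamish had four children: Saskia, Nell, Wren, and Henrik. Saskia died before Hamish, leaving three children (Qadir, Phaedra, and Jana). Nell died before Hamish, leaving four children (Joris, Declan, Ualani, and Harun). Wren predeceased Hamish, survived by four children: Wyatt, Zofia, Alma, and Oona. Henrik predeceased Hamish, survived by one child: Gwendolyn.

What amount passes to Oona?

The entire 60,000 passes to the descendants.
No child survives, so the initial division is made at the grandchildren's generation.
That amount (60,000) is divided into 12 shares of 5,000: Qadir, Phaedra, Jana, Joris, Declan, Ualani, Harun, Wyatt, Zofia, Alma, Oona, and Gwendolyn each take 5,000.

Oona receives 5,000.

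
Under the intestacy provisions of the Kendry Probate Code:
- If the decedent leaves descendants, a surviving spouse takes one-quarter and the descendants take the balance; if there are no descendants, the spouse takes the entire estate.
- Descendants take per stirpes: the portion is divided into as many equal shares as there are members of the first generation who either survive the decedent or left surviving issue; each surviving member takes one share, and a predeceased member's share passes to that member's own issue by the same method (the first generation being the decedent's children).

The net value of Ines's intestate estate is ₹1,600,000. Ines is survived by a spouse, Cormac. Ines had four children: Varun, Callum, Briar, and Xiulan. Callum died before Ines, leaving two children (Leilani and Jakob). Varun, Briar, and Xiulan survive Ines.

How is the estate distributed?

Cormac takes one-quarter of ₹1,600,000 = ₹400,000. The remaining ₹1,200,000 passes to the descendants.
The descendants' portion (₹1,200,000) is divided into 4 shares of ₹300,000: Varun, Briar, and Xiulan each take ₹300,000; Callum's ₹300,000 share passes to Callum's issue.
Callum's share (₹300,000) is divided into 2 shares of ₹150,000: Leilani and Jakob each take ₹150,000.

Cormac: ₹400,000; Varun: ₹300,000; Leilani: ₹150,000; Jakob: ₹150,000; Briar: ₹300,000; Xiulan: ₹300,000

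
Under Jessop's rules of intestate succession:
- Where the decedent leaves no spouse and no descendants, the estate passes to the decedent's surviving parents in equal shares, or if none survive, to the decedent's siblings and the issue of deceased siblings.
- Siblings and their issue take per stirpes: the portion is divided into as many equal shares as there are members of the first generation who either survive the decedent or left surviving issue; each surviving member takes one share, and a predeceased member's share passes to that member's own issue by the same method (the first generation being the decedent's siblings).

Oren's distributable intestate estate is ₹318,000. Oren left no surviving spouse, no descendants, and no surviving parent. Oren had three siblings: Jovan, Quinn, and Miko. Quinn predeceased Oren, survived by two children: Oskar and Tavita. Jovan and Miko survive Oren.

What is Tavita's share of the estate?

Tavita receives ₹53,000.

The entire ₹318,000 passes to the siblings and their issue.
That amount (₹318,000) is divided into 3 shares of ₹106,000: Jovan and Miko each take ₹106,000; Quinn's ₹106,000 share passes to Quinn's issue.
Quinn's share (₹106,000) is divided into 2 shares of ₹53,000: Oskar and Tavita each take ₹53,000.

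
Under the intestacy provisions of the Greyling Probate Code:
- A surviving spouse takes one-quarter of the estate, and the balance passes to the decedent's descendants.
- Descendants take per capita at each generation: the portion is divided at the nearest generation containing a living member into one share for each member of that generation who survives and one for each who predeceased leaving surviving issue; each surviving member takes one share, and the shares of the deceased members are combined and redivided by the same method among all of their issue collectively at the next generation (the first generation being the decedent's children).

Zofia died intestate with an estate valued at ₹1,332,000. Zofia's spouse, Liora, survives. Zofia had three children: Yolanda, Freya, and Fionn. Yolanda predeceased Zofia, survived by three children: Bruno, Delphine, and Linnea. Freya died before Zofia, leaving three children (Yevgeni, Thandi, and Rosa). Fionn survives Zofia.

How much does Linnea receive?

Liora takes one-quarter of ₹1,332,000 = ₹333,000. The remaining ₹999,000 passes to the descendants.
The descendants' portion (₹999,000) is divided at the children's generation into 3 shares of ₹333,000. Fionn takes ₹333,000. The 2 shares of the deceased (Yolanda and Freya) are combined into a pool of ₹666,000.
That pool (₹666,000) is divided at the grandchildren's generation equally among Bruno, Delphine, Linnea, Yevgeni, Thandi, and Rosa: ₹111,000 each.

Linnea receives ₹111,000.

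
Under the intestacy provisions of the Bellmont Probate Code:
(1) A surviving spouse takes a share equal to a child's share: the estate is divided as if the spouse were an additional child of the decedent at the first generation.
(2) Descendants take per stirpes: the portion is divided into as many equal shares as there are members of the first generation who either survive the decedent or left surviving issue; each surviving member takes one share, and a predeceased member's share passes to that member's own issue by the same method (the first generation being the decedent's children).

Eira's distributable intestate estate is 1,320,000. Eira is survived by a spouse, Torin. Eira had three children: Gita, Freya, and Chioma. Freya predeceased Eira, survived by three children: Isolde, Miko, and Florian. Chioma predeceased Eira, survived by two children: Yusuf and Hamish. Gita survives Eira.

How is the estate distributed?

Torin: 330,000; Gita: 330,000; Isolde: 110,000; Miko: 110,000; Florian: 110,000; Yusuf: 165,000; Hamish: 165,000

The spouse counts as an additional share at the children's level, so there are 4 primary shares of 330,000. Torin takes one such share (330,000).
The children's combined portion (990,000) is divided into 3 shares of 330,000: Gita takes 330,000; Freya's 330,000 share passes to Freya's issue; Chioma's 330,000 share passes to Chioma's issue.
Freya's share (330,000) is divided into 3 shares of 110,000: Isolde, Miko, and Florian each take 110,000.
Chioma's share (330,000) is divided into 2 shares of 165,000: Yusuf and Hamish each take 165,000.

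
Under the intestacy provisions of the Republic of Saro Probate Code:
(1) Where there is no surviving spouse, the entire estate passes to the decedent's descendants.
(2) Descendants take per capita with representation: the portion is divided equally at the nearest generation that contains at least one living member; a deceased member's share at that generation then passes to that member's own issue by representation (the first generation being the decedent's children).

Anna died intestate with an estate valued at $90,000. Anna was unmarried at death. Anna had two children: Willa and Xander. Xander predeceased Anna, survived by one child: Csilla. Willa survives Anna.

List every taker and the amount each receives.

Willa: $45,000; Csilla: $45,000

The entire $90,000 passes to the descendants.
That amount ($90,000) is divided into 2 shares of $45,000: Willa takes $45,000; Xander's $45,000 share passes to Xander's issue.
Xander's share ($45,000) passes entirely to Csilla.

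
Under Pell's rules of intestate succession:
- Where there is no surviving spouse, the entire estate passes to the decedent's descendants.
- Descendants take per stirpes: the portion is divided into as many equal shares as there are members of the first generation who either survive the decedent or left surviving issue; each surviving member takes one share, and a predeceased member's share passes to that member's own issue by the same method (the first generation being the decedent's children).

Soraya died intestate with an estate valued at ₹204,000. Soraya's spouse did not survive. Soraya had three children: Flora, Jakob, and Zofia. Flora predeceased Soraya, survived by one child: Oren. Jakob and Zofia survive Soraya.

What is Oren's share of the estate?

Oren receives ₹68,000.

The entire ₹204,000 passes to the descendants.
That amount (₹204,000) is divided into 3 shares of ₹68,000: Jakob and Zofia each take ₹68,000; Flora's ₹68,000 share passes to Flora's issue.
Flora's share (₹68,000) passes entirely to Oren.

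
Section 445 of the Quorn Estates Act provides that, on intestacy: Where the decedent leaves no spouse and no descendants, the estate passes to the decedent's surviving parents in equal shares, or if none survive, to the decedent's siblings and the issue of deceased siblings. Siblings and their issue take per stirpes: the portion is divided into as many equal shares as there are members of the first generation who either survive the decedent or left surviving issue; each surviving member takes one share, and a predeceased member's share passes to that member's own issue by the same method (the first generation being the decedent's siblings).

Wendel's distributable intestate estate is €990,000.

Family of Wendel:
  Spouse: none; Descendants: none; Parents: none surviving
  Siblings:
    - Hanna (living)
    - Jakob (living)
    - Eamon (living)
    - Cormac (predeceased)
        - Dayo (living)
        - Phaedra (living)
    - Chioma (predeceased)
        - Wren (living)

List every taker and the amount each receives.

Hanna: €198,000; Jakob: €198,000; Eamon: €198,000; Dayo: €99,000; Phaedra: €99,000; Wren: €198,000

The entire €990,000 passes to the siblings and their issue.
That amount (€990,000) is divided into 5 shares of €198,000: Hanna, Jakob, and Eamon each take €198,000; Cormac's €198,000 share passes to Cormac's issue; Chioma's €198,000 share passes to Chioma's issue.
Cormac's share (€198,000) is divided into 2 shares of €99,000: Dayo and Phaedra each take €99,000.
Chioma's share (€198,000) passes entirely to Wren.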